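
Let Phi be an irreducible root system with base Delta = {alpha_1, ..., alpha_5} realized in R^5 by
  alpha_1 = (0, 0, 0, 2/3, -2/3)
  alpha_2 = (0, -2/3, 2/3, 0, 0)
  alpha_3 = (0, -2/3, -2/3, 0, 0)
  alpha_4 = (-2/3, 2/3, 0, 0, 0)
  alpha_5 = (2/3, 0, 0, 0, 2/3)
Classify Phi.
type D_5

Compute the Cartan integers a_ij = 2(alpha_i, alpha_j)/(alpha_j, alpha_j); the resulting 5x5 Cartan matrix is
[[2, 0, 0, 0, -1], [0, 2, 0, -1, 0], [0, 0, 2, -1, 0], [0, -1, -1, 2, -1], [-1, 0, 0, -1, 2]].
All simple roots have the same length, so the diagram is simply laced. The associated Dynkin diagram is a chain of 3 nodes with a fork of two nodes at one end (D_5), so the type is D_5 (the algebra so(10)).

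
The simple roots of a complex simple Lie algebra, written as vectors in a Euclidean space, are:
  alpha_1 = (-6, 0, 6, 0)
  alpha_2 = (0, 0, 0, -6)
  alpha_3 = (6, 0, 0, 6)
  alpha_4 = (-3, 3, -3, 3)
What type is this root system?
Compute the Cartan integers a_ij = 2(alpha_i, alpha_j)/(alpha_j, alpha_j); the resulting 4x4 Cartan matrix is
[[2, 0, -1, 0], [0, 2, -1, -1], [-1, -2, 2, 0], [0, -1, 0, 2]].
The roots have two lengths (squared-length ratio 2:1); the short ones are alpha_{2,4}. The associated Dynkin diagram is a chain of 4 nodes with a double edge between the middle two (F_4), so the type is F_4.

type F_4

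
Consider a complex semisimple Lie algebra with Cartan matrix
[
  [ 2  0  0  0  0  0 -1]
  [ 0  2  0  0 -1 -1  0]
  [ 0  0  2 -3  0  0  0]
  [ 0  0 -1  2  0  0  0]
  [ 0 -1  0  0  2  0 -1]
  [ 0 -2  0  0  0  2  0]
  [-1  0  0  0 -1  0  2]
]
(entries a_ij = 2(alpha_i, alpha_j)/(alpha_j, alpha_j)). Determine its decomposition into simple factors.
The diagram associated to this matrix has two connected components: the simple roots {alpha_1, alpha_2, alpha_5, alpha_6, alpha_7} form a chain of 5 nodes with a double edge at one end; the terminal node there is the unique long simple root (C_5), and {alpha_3, alpha_4} form two nodes joined by a triple edge (G_2). A semisimple Lie algebra decomposes uniquely as the direct sum of simple ideals, one per connected component of its Dynkin diagram, so g ≅ C_5 ⊕ G_2 (dimension 55 + 14 = 69).

C5 ⊕ G2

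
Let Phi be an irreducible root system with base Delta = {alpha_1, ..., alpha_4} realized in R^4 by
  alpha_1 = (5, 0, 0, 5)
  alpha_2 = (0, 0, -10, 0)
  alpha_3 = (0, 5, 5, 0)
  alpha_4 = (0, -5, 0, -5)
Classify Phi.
Compute the Cartan integers a_ij = 2(alpha_i, alpha_j)/(alpha_j, alpha_j); the resulting 4x4 Cartan matrix is
[[2, 0, 0, -1], [0, 2, -2, 0], [0, -1, 2, -1], [-1, 0, -1, 2]].
The roots have two lengths (squared-length ratio 2:1); the short ones are alpha_{1,3,4}. The associated Dynkin diagram is a chain of 4 nodes with a double edge at one end; the terminal node there is the unique long simple root (C_4), so the type is C_4 (the algebra sp(8)).

C_4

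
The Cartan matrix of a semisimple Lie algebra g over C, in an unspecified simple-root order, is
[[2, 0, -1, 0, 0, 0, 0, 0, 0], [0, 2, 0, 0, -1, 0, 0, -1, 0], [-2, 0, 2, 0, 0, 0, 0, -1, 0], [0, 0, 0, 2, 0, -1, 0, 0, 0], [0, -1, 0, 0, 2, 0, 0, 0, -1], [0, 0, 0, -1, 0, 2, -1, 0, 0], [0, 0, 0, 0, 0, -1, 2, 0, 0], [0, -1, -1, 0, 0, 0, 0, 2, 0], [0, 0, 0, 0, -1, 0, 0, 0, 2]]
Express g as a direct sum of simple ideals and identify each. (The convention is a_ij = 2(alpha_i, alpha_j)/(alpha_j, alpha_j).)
A_3 (sl(4)) + B_6 (so(13))

The diagram associated to this matrix has two connected components: the simple roots {alpha_4, alpha_6, alpha_7} form a chain of 3 nodes with single edges (A_3), and {alpha_1, alpha_2, alpha_3, alpha_5, alpha_8, alpha_9} form a chain of 6 nodes with a double edge at one end; the terminal node there is the unique short simple root (B_6). A semisimple Lie algebra decomposes uniquely as the direct sum of simple ideals, one per connected component of its Dynkin diagram, so g ≅ A_3 ⊕ B_6 (dimension 15 + 78 = 93).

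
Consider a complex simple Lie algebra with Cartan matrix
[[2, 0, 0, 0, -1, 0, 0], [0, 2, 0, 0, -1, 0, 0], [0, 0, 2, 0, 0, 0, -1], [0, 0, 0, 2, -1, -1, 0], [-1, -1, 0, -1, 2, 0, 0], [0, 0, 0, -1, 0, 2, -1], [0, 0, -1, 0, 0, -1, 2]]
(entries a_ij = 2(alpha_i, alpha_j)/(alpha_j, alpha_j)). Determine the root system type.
D7

The matrix has rank 7 with 2's on the diagonal. Reading the off-diagonal entries as Dynkin edges (a single edge where a_ij = a_ji = -1; a double or triple edge where a_ij * a_ji = 2 or 3), the diagram is a chain of 5 nodes with a fork of two nodes at one end (D_7). One simple-root ordering that puts it in standard form is (alpha_3, alpha_7, alpha_6, alpha_4, alpha_5, alpha_2, alpha_1). So the algebra is type D_7, i.e. so(14).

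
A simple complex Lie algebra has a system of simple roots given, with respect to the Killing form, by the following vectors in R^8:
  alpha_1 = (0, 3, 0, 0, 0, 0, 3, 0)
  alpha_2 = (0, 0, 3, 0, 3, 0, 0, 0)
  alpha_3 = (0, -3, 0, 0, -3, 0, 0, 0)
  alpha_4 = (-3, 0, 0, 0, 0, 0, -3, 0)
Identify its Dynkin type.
A_4 (sl(5))

Compute the Cartan integers a_ij = 2(alpha_i, alpha_j)/(alpha_j, alpha_j); the resulting 4x4 Cartan matrix is
[[2, 0, -1, -1], [0, 2, -1, 0], [-1, -1, 2, 0], [-1, 0, 0, 2]].
All simple roots have the same length, so the diagram is simply laced. The associated Dynkin diagram is a chain of 4 nodes with single edges (A_4), so the type is A_4 (the algebra sl(5)).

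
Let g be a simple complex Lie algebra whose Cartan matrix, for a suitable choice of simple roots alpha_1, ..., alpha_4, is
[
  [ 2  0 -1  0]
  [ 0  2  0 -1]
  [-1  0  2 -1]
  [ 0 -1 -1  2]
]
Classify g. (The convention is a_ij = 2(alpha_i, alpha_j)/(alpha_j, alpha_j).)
A_4 (sl(5))

The matrix has rank 4 with 2's on the diagonal. Reading the off-diagonal entries as Dynkin edges (a single edge where a_ij = a_ji = -1; a double or triple edge where a_ij * a_ji = 2 or 3), the diagram is a chain of 4 nodes with single edges (A_4). One simple-root ordering that puts it in standard form is (alpha_1, alpha_3, alpha_4, alpha_2). So the algebra is type A_4, i.e. sl(5).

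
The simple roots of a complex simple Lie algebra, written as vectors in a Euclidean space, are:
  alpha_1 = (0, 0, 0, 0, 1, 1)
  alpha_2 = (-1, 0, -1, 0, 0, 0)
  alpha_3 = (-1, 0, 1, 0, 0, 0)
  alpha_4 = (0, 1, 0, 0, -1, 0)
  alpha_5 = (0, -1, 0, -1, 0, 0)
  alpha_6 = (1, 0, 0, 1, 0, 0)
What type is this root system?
Compute the Cartan integers a_ij = 2(alpha_i, alpha_j)/(alpha_j, alpha_j); the resulting 6x6 Cartan matrix is
[[2, 0, 0, -1, 0, 0], [0, 2, 0, 0, 0, -1], [0, 0, 2, 0, 0, -1], [-1, 0, 0, 2, -1, 0], [0, 0, 0, -1, 2, -1], [0, -1, -1, 0, -1, 2]].
All simple roots have the same length, so the diagram is simply laced. The associated Dynkin diagram is a chain of 4 nodes with a fork of two nodes at one end (D_6), so the type is D_6 (the algebra so(12)).

D6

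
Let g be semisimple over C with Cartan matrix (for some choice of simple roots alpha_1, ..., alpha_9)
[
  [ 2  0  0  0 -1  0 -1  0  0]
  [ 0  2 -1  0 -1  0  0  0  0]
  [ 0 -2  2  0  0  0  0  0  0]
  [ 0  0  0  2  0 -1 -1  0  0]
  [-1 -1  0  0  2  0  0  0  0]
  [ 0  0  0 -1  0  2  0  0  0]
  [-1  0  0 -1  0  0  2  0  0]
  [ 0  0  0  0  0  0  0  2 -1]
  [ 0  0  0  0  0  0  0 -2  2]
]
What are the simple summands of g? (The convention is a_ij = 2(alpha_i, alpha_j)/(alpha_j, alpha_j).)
B2 ⊕ C7

The diagram associated to this matrix has two connected components: the simple roots {alpha_8, alpha_9} form a chain of 2 nodes with a double edge at one end; the terminal node there is the unique short simple root (B_2), and {alpha_1, alpha_2, alpha_3, alpha_4, alpha_5, alpha_6, alpha_7} form a chain of 7 nodes with a double edge at one end; the terminal node there is the unique long simple root (C_7). A semisimple Lie algebra decomposes uniquely as the direct sum of simple ideals, one per connected component of its Dynkin diagram, so g ≅ B_2 ⊕ C_7 (dimension 10 + 105 = 115).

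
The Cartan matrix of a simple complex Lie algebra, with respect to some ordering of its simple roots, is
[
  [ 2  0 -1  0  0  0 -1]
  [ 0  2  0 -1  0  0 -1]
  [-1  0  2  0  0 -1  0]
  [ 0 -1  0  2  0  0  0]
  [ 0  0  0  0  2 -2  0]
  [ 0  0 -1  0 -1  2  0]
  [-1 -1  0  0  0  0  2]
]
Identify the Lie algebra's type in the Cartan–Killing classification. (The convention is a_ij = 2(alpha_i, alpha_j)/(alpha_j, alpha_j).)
The matrix has rank 7 with 2's on the diagonal. Reading the off-diagonal entries as Dynkin edges (a single edge where a_ij = a_ji = -1; a double or triple edge where a_ij * a_ji = 2 or 3), the diagram is a chain of 7 nodes with a double edge at one end; the terminal node there is the unique long simple root (C_7). One simple-root ordering that puts it in standard form is (alpha_4, alpha_2, alpha_7, alpha_1, alpha_3, alpha_6, alpha_5). So the algebra is type C_7, i.e. sp(14).

type C_7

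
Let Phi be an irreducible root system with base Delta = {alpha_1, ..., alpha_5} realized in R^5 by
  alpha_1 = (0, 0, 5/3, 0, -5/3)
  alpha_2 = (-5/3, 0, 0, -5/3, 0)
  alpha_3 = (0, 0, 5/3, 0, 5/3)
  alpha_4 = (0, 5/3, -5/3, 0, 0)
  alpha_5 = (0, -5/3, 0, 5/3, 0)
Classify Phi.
Compute the Cartan integers a_ij = 2(alpha_i, alpha_j)/(alpha_j, alpha_j); the resulting 5x5 Cartan matrix is
[[2, 0, 0, -1, 0], [0, 2, 0, 0, -1], [0, 0, 2, -1, 0], [-1, 0, -1, 2, -1], [0, -1, 0, -1, 2]].
All simple roots have the same length, so the diagram is simply laced. The associated Dynkin diagram is a chain of 3 nodes with a fork of two nodes at one end (D_5), so the type is D_5 (the algebra so(10)).

type D_5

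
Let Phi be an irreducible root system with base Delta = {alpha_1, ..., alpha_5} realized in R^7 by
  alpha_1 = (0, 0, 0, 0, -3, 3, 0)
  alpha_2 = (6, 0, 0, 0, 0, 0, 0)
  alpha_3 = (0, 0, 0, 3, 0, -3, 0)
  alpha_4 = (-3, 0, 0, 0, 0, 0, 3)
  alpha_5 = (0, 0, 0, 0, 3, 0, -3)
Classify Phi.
Compute the Cartan integers a_ij = 2(alpha_i, alpha_j)/(alpha_j, alpha_j); the resulting 5x5 Cartan matrix is
[[2, 0, -1, 0, -1], [0, 2, 0, -2, 0], [-1, 0, 2, 0, 0], [0, -1, 0, 2, -1], [-1, 0, 0, -1, 2]].
The roots have two lengths (squared-length ratio 2:1); the short ones are alpha_{1,3,4,5}. The associated Dynkin diagram is a chain of 5 nodes with a double edge at one end; the terminal node there is the unique long simple root (C_5), so the type is C_5 (the algebra sp(10)).

C_5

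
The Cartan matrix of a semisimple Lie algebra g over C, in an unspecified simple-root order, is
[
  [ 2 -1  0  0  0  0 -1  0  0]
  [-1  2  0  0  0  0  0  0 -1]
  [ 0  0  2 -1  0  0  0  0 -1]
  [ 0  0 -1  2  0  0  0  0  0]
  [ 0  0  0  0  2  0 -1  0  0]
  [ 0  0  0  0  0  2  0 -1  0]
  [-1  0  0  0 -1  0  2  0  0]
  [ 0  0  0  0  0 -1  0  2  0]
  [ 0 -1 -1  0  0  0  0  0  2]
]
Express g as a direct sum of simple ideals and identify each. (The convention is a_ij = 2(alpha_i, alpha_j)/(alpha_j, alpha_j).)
A_2 (sl(3)) ⊕ A_7 (sl(8))

The diagram associated to this matrix has two connected components: the simple roots {alpha_6, alpha_8} form a chain of 2 nodes with single edges (A_2), and {alpha_1, alpha_2, alpha_3, alpha_4, alpha_5, alpha_7, alpha_9} form a chain of 7 nodes with single edges (A_7). A semisimple Lie algebra decomposes uniquely as the direct sum of simple ideals, one per connected component of its Dynkin diagram, so g ≅ A_2 ⊕ A_7 (dimension 8 + 63 = 71).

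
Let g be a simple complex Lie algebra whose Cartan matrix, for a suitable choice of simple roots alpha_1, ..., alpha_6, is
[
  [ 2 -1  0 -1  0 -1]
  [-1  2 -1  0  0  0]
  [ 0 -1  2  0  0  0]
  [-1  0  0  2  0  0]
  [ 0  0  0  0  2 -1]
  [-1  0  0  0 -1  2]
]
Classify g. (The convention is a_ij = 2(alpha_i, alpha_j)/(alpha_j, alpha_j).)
The matrix has rank 6 with 2's on the diagonal. Reading the off-diagonal entries as Dynkin edges (a single edge where a_ij = a_ji = -1; a double or triple edge where a_ij * a_ji = 2 or 3), the diagram is a chain of 5 nodes with one extra node attached to the third node from one end (E_6). One simple-root ordering that puts it in standard form is (alpha_5, alpha_4, alpha_6, alpha_1, alpha_2, alpha_3). So the algebra is type E_6.

E_6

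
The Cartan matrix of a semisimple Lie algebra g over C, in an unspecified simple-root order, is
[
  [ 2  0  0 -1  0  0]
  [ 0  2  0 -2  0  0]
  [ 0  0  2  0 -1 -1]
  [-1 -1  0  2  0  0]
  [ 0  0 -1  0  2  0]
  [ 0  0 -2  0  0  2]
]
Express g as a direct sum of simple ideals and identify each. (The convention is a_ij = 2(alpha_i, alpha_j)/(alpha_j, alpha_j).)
C_3 ⊕ C_3

The diagram associated to this matrix has two connected components: the simple roots {alpha_3, alpha_5, alpha_6} form a chain of 3 nodes with a double edge at one end; the terminal node there is the unique long simple root (C_3), and {alpha_1, alpha_2, alpha_4} form a chain of 3 nodes with a double edge at one end; the terminal node there is the unique long simple root (C_3). A semisimple Lie algebra decomposes uniquely as the direct sum of simple ideals, one per connected component of its Dynkin diagram, so g ≅ C_3 ⊕ C_3 (dimension 21 + 21 = 42).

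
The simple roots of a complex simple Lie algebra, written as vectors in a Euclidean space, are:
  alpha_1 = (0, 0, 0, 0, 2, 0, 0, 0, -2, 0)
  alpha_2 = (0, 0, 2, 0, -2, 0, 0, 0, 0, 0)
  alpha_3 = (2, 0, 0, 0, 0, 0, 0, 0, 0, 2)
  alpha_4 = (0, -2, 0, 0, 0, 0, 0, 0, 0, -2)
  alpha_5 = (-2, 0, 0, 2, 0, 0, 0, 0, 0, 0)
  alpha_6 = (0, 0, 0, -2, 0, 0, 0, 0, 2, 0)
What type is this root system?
Compute the Cartan integers a_ij = 2(alpha_i, alpha_j)/(alpha_j, alpha_j); the resulting 6x6 Cartan matrix is
[[2, -1, 0, 0, 0, -1], [-1, 2, 0, 0, 0, 0], [0, 0, 2, -1, -1, 0], [0, 0, -1, 2, 0, 0], [0, 0, -1, 0, 2, -1], [-1, 0, 0, 0, -1, 2]].
All simple roots have the same length, so the diagram is simply laced. The associated Dynkin diagram is a chain of 6 nodes with single edges (A_6), so the type is A_6 (the algebra sl(7)).

A6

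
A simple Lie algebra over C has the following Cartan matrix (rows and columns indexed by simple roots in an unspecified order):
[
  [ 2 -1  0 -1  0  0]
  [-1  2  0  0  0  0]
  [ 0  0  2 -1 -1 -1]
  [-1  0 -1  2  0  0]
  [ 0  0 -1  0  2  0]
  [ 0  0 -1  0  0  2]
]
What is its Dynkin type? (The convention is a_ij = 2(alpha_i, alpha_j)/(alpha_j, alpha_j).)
The matrix has rank 6 with 2's on the diagonal. Reading the off-diagonal entries as Dynkin edges (a single edge where a_ij = a_ji = -1; a double or triple edge where a_ij * a_ji = 2 or 3), the diagram is a chain of 4 nodes with a fork of two nodes at one end (D_6). One simple-root ordering that puts it in standard form is (alpha_2, alpha_1, alpha_4, alpha_3, alpha_6, alpha_5). So the algebra is type D_6, i.e. so(12).

D_6 (so(12))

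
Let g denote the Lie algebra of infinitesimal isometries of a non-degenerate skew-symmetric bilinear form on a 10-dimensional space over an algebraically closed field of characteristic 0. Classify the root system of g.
This is sp(10), which has dimension 10(10+1)/2 = 55 and rank 10/2 = 5. In the classification of classical Lie algebras, the symplectic algebra sp(2n) has type C_n; here n = 5, so the Dynkin diagram is a chain of 5 nodes with a double edge at one end; the terminal node there is the unique long simple root (C_5). Hence the type is C_5.

type C_5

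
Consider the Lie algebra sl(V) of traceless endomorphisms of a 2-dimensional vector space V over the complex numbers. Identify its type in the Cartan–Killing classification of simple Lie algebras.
A_1

This is sl(2), which has dimension 2^2 - 1 = 3 and rank 2 - 1 = 1 (a Cartan subalgebra is the diagonal traceless matrices). In the classification of classical Lie algebras, the special linear algebra sl(n+1) has type A_n; here n = 1, so the Dynkin diagram is a chain of 1 nodes with single edges (A_1). Hence the type is A_1.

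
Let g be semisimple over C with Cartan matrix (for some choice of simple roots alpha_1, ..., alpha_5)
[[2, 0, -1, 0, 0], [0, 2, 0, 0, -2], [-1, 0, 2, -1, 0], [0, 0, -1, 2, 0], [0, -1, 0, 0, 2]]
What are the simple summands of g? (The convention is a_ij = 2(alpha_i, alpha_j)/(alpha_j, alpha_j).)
A_3 (sl(4)) + B_2 (so(5))

The diagram associated to this matrix has two connected components: the simple roots {alpha_1, alpha_3, alpha_4} form a chain of 3 nodes with single edges (A_3), and {alpha_2, alpha_5} form a chain of 2 nodes with a double edge at one end; the terminal node there is the unique short simple root (B_2). A semisimple Lie algebra decomposes uniquely as the direct sum of simple ideals, one per connected component of its Dynkin diagram, so g ≅ A_3 ⊕ B_2 (dimension 15 + 10 = 25).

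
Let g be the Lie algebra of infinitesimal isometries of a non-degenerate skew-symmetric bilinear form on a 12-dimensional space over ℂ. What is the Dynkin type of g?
This is sp(12), which has dimension 12(12+1)/2 = 78 and rank 12/2 = 6. In the classification of classical Lie algebras, the symplectic algebra sp(2n) has type C_n; here n = 6, so the Dynkin diagram is a chain of 6 nodes with a double edge at one end; the terminal node there is the unique long simple root (C_6). Hence the type is C_6.

type C_6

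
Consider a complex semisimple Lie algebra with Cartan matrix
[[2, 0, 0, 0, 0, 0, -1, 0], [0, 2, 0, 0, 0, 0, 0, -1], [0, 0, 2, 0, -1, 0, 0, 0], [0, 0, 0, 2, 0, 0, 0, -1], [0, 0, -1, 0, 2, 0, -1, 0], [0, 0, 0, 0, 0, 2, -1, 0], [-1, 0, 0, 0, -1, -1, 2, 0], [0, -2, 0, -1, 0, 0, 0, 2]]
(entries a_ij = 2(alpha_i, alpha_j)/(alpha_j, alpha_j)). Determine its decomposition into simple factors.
The diagram associated to this matrix has two connected components: the simple roots {alpha_2, alpha_4, alpha_8} form a chain of 3 nodes with a double edge at one end; the terminal node there is the unique short simple root (B_3), and {alpha_1, alpha_3, alpha_5, alpha_6, alpha_7} form a chain of 3 nodes with a fork of two nodes at one end (D_5). A semisimple Lie algebra decomposes uniquely as the direct sum of simple ideals, one per connected component of its Dynkin diagram, so g ≅ B_3 ⊕ D_5 (dimension 21 + 45 = 66).

type B_3 ⊕ type D_5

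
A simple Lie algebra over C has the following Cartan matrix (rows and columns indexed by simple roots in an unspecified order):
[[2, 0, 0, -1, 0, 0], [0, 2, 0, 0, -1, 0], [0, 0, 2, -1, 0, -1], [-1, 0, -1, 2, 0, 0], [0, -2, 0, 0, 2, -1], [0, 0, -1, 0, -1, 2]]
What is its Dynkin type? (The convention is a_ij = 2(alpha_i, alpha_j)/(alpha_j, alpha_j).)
type B_6

The matrix has rank 6 with 2's on the diagonal. Reading the off-diagonal entries as Dynkin edges (a single edge where a_ij = a_ji = -1; a double or triple edge where a_ij * a_ji = 2 or 3), the diagram is a chain of 6 nodes with a double edge at one end; the terminal node there is the unique short simple root (B_6). One simple-root ordering that puts it in standard form is (alpha_1, alpha_4, alpha_3, alpha_6, alpha_5, alpha_2). So the algebra is type B_6, i.e. so(13).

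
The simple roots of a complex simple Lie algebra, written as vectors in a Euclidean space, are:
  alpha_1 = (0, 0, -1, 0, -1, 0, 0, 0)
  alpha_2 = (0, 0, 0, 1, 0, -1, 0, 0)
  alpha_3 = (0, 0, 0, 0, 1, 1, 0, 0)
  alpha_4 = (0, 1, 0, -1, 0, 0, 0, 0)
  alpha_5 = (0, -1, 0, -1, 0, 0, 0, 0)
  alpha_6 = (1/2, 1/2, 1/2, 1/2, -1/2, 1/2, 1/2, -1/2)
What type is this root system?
type E_6

Compute the Cartan integers a_ij = 2(alpha_i, alpha_j)/(alpha_j, alpha_j); the resulting 6x6 Cartan matrix is
[[2, 0, -1, 0, 0, 0], [0, 2, -1, -1, -1, 0], [-1, -1, 2, 0, 0, 0], [0, -1, 0, 2, 0, 0], [0, -1, 0, 0, 2, -1], [0, 0, 0, 0, -1, 2]].
All simple roots have the same length, so the diagram is simply laced. The associated Dynkin diagram is a chain of 5 nodes with one extra node attached to the third node from one end (E_6), so the type is E_6.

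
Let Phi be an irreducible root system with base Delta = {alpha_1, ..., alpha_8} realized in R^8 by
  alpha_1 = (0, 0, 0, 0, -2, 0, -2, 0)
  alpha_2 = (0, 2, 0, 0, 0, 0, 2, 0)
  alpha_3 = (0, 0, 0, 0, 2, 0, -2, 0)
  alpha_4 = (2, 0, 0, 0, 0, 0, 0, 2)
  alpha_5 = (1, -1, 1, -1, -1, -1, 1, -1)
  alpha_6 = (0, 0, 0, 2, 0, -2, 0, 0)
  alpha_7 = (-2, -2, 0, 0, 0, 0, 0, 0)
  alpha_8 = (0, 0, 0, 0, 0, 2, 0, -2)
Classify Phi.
E8

Compute the Cartan integers a_ij = 2(alpha_i, alpha_j)/(alpha_j, alpha_j); the resulting 8x8 Cartan matrix is
[[2, -1, 0, 0, 0, 0, 0, 0], [-1, 2, -1, 0, 0, 0, -1, 0], [0, -1, 2, 0, -1, 0, 0, 0], [0, 0, 0, 2, 0, 0, -1, -1], [0, 0, -1, 0, 2, 0, 0, 0], [0, 0, 0, 0, 0, 2, 0, -1], [0, -1, 0, -1, 0, 0, 2, 0], [0, 0, 0, -1, 0, -1, 0, 2]].
All simple roots have the same length, so the diagram is simply laced. The associated Dynkin diagram is a chain of 7 nodes with one extra node attached to the third node from one end (E_8), so the type is E_8.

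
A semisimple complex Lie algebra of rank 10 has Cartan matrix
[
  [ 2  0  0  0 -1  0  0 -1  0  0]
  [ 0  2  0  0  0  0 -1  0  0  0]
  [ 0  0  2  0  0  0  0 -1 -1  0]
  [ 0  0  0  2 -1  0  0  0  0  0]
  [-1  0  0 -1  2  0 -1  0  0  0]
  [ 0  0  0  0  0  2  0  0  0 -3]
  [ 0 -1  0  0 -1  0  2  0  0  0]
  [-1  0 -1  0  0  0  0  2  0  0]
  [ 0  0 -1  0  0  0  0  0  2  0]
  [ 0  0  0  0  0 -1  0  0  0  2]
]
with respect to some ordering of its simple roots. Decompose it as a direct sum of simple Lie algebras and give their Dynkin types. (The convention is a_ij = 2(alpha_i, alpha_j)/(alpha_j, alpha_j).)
The diagram associated to this matrix has two connected components: the simple roots {alpha_1, alpha_2, alpha_3, alpha_4, alpha_5, alpha_7, alpha_8, alpha_9} form a chain of 7 nodes with one extra node attached to the third node from one end (E_8), and {alpha_6, alpha_10} form two nodes joined by a triple edge (G_2). A semisimple Lie algebra decomposes uniquely as the direct sum of simple ideals, one per connected component of its Dynkin diagram, so g ≅ E_8 ⊕ G_2 (dimension 248 + 14 = 262).

type E_8 ⊕ type G_2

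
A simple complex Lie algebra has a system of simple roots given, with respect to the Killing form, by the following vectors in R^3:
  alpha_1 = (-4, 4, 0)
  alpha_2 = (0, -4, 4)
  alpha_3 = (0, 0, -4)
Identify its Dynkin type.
Compute the Cartan integers a_ij = 2(alpha_i, alpha_j)/(alpha_j, alpha_j); the resulting 3x3 Cartan matrix is
[[2, -1, 0], [-1, 2, -2], [0, -1, 2]].
The roots have two lengths (squared-length ratio 2:1); the short ones are alpha_{3}. The associated Dynkin diagram is a chain of 3 nodes with a double edge at one end; the terminal node there is the unique short simple root (B_3), so the type is B_3 (the algebra so(7)).

B_3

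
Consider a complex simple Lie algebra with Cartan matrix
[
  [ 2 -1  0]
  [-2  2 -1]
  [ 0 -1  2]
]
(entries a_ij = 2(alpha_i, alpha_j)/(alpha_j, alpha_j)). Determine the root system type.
type B_3

The matrix has rank 3 with 2's on the diagonal. Reading the off-diagonal entries as Dynkin edges (a single edge where a_ij = a_ji = -1; a double or triple edge where a_ij * a_ji = 2 or 3), the diagram is a chain of 3 nodes with a double edge at one end; the terminal node there is the unique short simple root (B_3). One simple-root ordering that puts it in standard form is (alpha_3, alpha_2, alpha_1). So the algebra is type B_3, i.e. so(7).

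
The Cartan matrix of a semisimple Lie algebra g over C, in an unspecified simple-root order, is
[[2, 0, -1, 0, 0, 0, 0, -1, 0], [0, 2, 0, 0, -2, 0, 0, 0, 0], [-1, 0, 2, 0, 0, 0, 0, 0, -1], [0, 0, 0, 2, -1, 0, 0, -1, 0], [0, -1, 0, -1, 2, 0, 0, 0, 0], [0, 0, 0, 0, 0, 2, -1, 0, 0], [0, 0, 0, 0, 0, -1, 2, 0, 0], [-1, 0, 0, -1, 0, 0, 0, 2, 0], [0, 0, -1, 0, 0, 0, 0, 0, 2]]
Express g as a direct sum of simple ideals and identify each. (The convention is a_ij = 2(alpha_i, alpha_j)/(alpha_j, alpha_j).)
The diagram associated to this matrix has two connected components: the simple roots {alpha_6, alpha_7} form a chain of 2 nodes with single edges (A_2), and {alpha_1, alpha_2, alpha_3, alpha_4, alpha_5, alpha_8, alpha_9} form a chain of 7 nodes with a double edge at one end; the terminal node there is the unique long simple root (C_7). A semisimple Lie algebra decomposes uniquely as the direct sum of simple ideals, one per connected component of its Dynkin diagram, so g ≅ A_2 ⊕ C_7 (dimension 8 + 105 = 113).

A2 ⊕ C7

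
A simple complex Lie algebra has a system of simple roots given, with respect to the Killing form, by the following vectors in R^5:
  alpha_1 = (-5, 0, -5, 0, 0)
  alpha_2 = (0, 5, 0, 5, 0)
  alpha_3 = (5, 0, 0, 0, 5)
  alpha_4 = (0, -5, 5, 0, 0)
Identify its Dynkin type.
A_4

Compute the Cartan integers a_ij = 2(alpha_i, alpha_j)/(alpha_j, alpha_j); the resulting 4x4 Cartan matrix is
[[2, 0, -1, -1], [0, 2, 0, -1], [-1, 0, 2, 0], [-1, -1, 0, 2]].
All simple roots have the same length, so the diagram is simply laced. The associated Dynkin diagram is a chain of 4 nodes with single edges (A_4), so the type is A_4 (the algebra sl(5)).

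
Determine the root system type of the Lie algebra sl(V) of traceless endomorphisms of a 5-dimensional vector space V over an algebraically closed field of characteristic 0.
A4

This is sl(5), which has dimension 5^2 - 1 = 24 and rank 5 - 1 = 4 (a Cartan subalgebra is the diagonal traceless matrices). In the classification of classical Lie algebras, the special linear algebra sl(n+1) has type A_n; here n = 4, so the Dynkin diagram is a chain of 4 nodes with single edges (A_4). Hence the type is A_4.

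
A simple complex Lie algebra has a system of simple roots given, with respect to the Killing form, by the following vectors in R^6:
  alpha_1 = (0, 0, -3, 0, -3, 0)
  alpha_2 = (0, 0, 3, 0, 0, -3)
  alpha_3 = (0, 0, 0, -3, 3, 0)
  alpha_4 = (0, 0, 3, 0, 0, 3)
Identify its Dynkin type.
Compute the Cartan integers a_ij = 2(alpha_i, alpha_j)/(alpha_j, alpha_j); the resulting 4x4 Cartan matrix is
[[2, -1, -1, -1], [-1, 2, 0, 0], [-1, 0, 2, 0], [-1, 0, 0, 2]].
All simple roots have the same length, so the diagram is simply laced. The associated Dynkin diagram is a chain of 2 nodes with a fork of two nodes at one end (D_4), so the type is D_4 (the algebra so(8)).

D_4 (so(8))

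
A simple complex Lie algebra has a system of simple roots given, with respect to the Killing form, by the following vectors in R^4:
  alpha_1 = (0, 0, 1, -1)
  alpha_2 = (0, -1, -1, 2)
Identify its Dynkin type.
G_2

Compute the Cartan integers a_ij = 2(alpha_i, alpha_j)/(alpha_j, alpha_j); the resulting 2x2 Cartan matrix is
[[2, -1], [-3, 2]].
The roots have two lengths (squared-length ratio 3:1); the short ones are alpha_{1}. The associated Dynkin diagram is two nodes joined by a triple edge (G_2), so the type is G_2.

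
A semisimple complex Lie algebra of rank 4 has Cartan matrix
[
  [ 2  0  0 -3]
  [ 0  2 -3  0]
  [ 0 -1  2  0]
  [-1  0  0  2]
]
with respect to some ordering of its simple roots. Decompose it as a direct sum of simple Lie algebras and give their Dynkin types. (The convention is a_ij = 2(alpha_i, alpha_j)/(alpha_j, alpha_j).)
G_2 ⊕ G_2

The diagram associated to this matrix has two connected components: the simple roots {alpha_1, alpha_4} form two nodes joined by a triple edge (G_2), and {alpha_2, alpha_3} form two nodes joined by a triple edge (G_2). A semisimple Lie algebra decomposes uniquely as the direct sum of simple ideals, one per connected component of its Dynkin diagram, so g ≅ G_2 ⊕ G_2 (dimension 14 + 14 = 28).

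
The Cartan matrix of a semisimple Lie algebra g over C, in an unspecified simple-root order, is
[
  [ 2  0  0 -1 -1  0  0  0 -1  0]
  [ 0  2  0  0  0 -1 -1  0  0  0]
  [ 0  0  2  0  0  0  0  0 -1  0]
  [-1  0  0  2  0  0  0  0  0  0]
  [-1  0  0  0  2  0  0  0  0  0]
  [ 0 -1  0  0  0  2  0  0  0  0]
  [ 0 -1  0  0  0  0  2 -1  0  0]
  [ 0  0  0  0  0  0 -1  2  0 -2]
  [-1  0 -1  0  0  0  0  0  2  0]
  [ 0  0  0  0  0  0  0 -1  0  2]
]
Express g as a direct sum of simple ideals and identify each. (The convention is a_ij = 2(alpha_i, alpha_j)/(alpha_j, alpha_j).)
type B_5 ⊕ type D_5

The diagram associated to this matrix has two connected components: the simple roots {alpha_2, alpha_6, alpha_7, alpha_8, alpha_10} form a chain of 5 nodes with a double edge at one end; the terminal node there is the unique short simple root (B_5), and {alpha_1, alpha_3, alpha_4, alpha_5, alpha_9} form a chain of 3 nodes with a fork of two nodes at one end (D_5). A semisimple Lie algebra decomposes uniquely as the direct sum of simple ideals, one per connected component of its Dynkin diagram, so g ≅ B_5 ⊕ D_5 (dimension 55 + 45 = 100).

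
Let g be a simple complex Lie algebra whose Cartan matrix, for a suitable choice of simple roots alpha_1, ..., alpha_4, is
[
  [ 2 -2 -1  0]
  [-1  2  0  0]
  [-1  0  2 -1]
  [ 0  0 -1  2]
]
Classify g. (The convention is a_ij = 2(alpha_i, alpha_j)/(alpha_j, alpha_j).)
B_4 (so(9))

The matrix has rank 4 with 2's on the diagonal. Reading the off-diagonal entries as Dynkin edges (a single edge where a_ij = a_ji = -1; a double or triple edge where a_ij * a_ji = 2 or 3), the diagram is a chain of 4 nodes with a double edge at one end; the terminal node there is the unique short simple root (B_4). One simple-root ordering that puts it in standard form is (alpha_4, alpha_3, alpha_1, alpha_2). So the algebra is type B_4, i.e. so(9).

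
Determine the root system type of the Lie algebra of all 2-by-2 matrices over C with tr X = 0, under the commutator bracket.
A_1

This is sl(2), which has dimension 2^2 - 1 = 3 and rank 2 - 1 = 1 (a Cartan subalgebra is the diagonal traceless matrices). In the classification of classical Lie algebras, the special linear algebra sl(n+1) has type A_n; here n = 1, so the Dynkin diagram is a chain of 1 nodes with single edges (A_1). Hence the type is A_1.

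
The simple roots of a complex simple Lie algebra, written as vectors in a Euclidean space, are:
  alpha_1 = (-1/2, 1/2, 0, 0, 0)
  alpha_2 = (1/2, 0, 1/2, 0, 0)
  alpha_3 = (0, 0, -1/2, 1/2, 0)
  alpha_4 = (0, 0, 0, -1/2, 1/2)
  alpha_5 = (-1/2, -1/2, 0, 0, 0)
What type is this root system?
Compute the Cartan integers a_ij = 2(alpha_i, alpha_j)/(alpha_j, alpha_j); the resulting 5x5 Cartan matrix is
[[2, -1, 0, 0, 0], [-1, 2, -1, 0, -1], [0, -1, 2, -1, 0], [0, 0, -1, 2, 0], [0, -1, 0, 0, 2]].
All simple roots have the same length, so the diagram is simply laced. The associated Dynkin diagram is a chain of 3 nodes with a fork of two nodes at one end (D_5), so the type is D_5 (the algebra so(10)).

D_5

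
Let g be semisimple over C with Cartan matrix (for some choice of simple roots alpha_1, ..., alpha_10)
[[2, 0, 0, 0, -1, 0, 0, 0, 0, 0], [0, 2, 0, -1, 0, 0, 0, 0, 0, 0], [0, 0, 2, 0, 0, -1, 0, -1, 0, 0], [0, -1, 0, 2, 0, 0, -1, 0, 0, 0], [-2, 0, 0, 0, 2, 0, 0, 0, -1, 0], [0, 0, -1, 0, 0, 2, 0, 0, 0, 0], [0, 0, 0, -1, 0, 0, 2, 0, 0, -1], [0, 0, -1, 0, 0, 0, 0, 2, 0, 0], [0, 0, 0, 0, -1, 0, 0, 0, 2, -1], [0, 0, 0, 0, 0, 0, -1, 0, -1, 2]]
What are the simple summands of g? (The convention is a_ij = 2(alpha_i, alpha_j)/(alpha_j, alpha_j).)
type A_3 ⊕ type B_7

The diagram associated to this matrix has two connected components: the simple roots {alpha_3, alpha_6, alpha_8} form a chain of 3 nodes with single edges (A_3), and {alpha_1, alpha_2, alpha_4, alpha_5, alpha_7, alpha_9, alpha_10} form a chain of 7 nodes with a double edge at one end; the terminal node there is the unique short simple root (B_7). A semisimple Lie algebra decomposes uniquely as the direct sum of simple ideals, one per connected component of its Dynkin diagram, so g ≅ A_3 ⊕ B_7 (dimension 15 + 105 = 120).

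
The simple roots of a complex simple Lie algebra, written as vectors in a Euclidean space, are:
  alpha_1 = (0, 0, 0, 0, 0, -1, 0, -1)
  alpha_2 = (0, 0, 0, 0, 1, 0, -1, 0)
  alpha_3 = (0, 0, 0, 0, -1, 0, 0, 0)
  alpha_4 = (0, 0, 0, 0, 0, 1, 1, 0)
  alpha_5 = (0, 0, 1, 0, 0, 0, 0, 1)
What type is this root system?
Compute the Cartan integers a_ij = 2(alpha_i, alpha_j)/(alpha_j, alpha_j); the resulting 5x5 Cartan matrix is
[[2, 0, 0, -1, -1], [0, 2, -2, -1, 0], [0, -1, 2, 0, 0], [-1, -1, 0, 2, 0], [-1, 0, 0, 0, 2]].
The roots have two lengths (squared-length ratio 2:1); the short ones are alpha_{3}. The associated Dynkin diagram is a chain of 5 nodes with a double edge at one end; the terminal node there is the unique short simple root (B_5), so the type is B_5 (the algebra so(11)).

type B_5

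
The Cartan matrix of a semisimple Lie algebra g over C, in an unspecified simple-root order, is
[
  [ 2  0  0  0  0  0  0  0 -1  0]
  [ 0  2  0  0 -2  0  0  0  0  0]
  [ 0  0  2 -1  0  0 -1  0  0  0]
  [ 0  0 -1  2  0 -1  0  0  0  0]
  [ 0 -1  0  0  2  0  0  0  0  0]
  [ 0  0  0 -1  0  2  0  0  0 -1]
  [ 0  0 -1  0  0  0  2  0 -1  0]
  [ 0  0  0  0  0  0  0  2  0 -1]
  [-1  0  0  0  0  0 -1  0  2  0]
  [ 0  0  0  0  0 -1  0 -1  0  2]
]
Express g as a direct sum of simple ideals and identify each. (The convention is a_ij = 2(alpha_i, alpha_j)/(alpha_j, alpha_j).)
The diagram associated to this matrix has two connected components: the simple roots {alpha_1, alpha_3, alpha_4, alpha_6, alpha_7, alpha_8, alpha_9, alpha_10} form a chain of 8 nodes with single edges (A_8), and {alpha_2, alpha_5} form a chain of 2 nodes with a double edge at one end; the terminal node there is the unique short simple root (B_2). A semisimple Lie algebra decomposes uniquely as the direct sum of simple ideals, one per connected component of its Dynkin diagram, so g ≅ A_8 ⊕ B_2 (dimension 80 + 10 = 90).

A8 ⊕ B2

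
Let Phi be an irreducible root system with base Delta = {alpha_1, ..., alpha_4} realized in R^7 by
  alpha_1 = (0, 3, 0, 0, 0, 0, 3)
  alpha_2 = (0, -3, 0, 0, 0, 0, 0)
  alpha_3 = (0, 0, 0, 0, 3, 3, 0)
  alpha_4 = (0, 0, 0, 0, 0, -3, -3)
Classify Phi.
Compute the Cartan integers a_ij = 2(alpha_i, alpha_j)/(alpha_j, alpha_j); the resulting 4x4 Cartan matrix is
[[2, -2, 0, -1], [-1, 2, 0, 0], [0, 0, 2, -1], [-1, 0, -1, 2]].
The roots have two lengths (squared-length ratio 2:1); the short ones are alpha_{2}. The associated Dynkin diagram is a chain of 4 nodes with a double edge at one end; the terminal node there is the unique short simple root (B_4), so the type is B_4 (the algebra so(9)).

B_4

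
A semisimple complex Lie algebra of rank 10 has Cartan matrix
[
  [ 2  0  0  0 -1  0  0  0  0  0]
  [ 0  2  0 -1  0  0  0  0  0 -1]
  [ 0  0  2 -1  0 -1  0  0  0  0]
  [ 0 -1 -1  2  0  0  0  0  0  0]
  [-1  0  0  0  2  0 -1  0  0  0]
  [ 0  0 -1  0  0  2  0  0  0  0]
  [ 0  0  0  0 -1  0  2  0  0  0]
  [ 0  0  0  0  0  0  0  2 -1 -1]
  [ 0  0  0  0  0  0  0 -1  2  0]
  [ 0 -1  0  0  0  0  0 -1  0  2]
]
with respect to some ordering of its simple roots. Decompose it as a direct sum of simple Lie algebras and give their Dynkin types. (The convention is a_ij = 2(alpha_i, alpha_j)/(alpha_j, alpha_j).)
The diagram associated to this matrix has two connected components: the simple roots {alpha_1, alpha_5, alpha_7} form a chain of 3 nodes with single edges (A_3), and {alpha_2, alpha_3, alpha_4, alpha_6, alpha_8, alpha_9, alpha_10} form a chain of 7 nodes with single edges (A_7). A semisimple Lie algebra decomposes uniquely as the direct sum of simple ideals, one per connected component of its Dynkin diagram, so g ≅ A_3 ⊕ A_7 (dimension 15 + 63 = 78).

A_3 (sl(4)) ⊕ A_7 (sl(8))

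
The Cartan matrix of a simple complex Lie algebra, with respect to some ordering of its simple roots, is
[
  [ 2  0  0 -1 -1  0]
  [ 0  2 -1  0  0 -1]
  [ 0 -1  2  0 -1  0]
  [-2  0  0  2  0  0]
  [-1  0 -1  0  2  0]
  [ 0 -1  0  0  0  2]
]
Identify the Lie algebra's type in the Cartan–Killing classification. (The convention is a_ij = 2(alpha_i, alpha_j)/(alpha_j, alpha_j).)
C6

The matrix has rank 6 with 2's on the diagonal. Reading the off-diagonal entries as Dynkin edges (a single edge where a_ij = a_ji = -1; a double or triple edge where a_ij * a_ji = 2 or 3), the diagram is a chain of 6 nodes with a double edge at one end; the terminal node there is the unique long simple root (C_6). One simple-root ordering that puts it in standard form is (alpha_6, alpha_2, alpha_3, alpha_5, alpha_1, alpha_4). So the algebra is type C_6, i.e. sp(12).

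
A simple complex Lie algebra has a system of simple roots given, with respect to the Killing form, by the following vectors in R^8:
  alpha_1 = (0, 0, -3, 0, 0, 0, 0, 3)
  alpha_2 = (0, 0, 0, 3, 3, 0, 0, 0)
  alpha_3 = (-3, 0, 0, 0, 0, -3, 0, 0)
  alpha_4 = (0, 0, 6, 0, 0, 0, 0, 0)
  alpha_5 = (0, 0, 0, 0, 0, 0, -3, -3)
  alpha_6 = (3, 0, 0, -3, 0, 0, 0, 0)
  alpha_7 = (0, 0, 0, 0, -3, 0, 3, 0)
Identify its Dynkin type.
C_7 (sp(14))

Compute the Cartan integers a_ij = 2(alpha_i, alpha_j)/(alpha_j, alpha_j); the resulting 7x7 Cartan matrix is
[[2, 0, 0, -1, -1, 0, 0], [0, 2, 0, 0, 0, -1, -1], [0, 0, 2, 0, 0, -1, 0], [-2, 0, 0, 2, 0, 0, 0], [-1, 0, 0, 0, 2, 0, -1], [0, -1, -1, 0, 0, 2, 0], [0, -1, 0, 0, -1, 0, 2]].
The roots have two lengths (squared-length ratio 2:1); the short ones are alpha_{1,2,3,5,6,7}. The associated Dynkin diagram is a chain of 7 nodes with a double edge at one end; the terminal node there is the unique long simple root (C_7), so the type is C_7 (the algebra sp(14)).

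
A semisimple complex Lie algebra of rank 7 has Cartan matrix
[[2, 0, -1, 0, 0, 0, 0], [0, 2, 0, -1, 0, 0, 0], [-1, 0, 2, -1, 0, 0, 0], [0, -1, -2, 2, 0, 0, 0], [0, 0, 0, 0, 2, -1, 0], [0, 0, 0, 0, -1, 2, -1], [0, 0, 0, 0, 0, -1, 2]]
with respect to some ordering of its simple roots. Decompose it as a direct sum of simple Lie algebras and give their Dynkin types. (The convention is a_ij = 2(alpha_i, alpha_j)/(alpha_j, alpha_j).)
The diagram associated to this matrix has two connected components: the simple roots {alpha_5, alpha_6, alpha_7} form a chain of 3 nodes with single edges (A_3), and {alpha_1, alpha_2, alpha_3, alpha_4} form a chain of 4 nodes with a double edge between the middle two (F_4). A semisimple Lie algebra decomposes uniquely as the direct sum of simple ideals, one per connected component of its Dynkin diagram, so g ≅ A_3 ⊕ F_4 (dimension 15 + 52 = 67).

A_3 + F_4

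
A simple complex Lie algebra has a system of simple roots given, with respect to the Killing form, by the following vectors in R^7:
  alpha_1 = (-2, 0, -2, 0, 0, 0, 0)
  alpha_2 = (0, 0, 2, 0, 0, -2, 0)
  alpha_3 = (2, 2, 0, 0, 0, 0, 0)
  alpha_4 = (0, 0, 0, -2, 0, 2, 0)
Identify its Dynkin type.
Compute the Cartan integers a_ij = 2(alpha_i, alpha_j)/(alpha_j, alpha_j); the resulting 4x4 Cartan matrix is
[[2, -1, -1, 0], [-1, 2, 0, -1], [-1, 0, 2, 0], [0, -1, 0, 2]].
All simple roots have the same length, so the diagram is simply laced. The associated Dynkin diagram is a chain of 4 nodes with single edges (A_4), so the type is A_4 (the algebra sl(5)).

A_4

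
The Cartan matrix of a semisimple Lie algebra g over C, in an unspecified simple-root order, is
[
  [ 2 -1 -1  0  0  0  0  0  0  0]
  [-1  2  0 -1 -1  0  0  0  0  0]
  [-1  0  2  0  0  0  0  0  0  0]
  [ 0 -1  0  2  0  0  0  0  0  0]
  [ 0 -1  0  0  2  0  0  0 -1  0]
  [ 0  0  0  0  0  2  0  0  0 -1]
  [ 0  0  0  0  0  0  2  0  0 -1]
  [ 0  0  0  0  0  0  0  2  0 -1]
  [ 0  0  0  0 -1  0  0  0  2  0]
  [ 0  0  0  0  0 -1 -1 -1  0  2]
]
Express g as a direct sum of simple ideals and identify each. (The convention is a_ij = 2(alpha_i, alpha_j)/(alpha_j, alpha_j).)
D_4 ⊕ E_6

The diagram associated to this matrix has two connected components: the simple roots {alpha_6, alpha_7, alpha_8, alpha_10} form a chain of 2 nodes with a fork of two nodes at one end (D_4), and {alpha_1, alpha_2, alpha_3, alpha_4, alpha_5, alpha_9} form a chain of 5 nodes with one extra node attached to the third node from one end (E_6). A semisimple Lie algebra decomposes uniquely as the direct sum of simple ideals, one per connected component of its Dynkin diagram, so g ≅ D_4 ⊕ E_6 (dimension 28 + 78 = 106).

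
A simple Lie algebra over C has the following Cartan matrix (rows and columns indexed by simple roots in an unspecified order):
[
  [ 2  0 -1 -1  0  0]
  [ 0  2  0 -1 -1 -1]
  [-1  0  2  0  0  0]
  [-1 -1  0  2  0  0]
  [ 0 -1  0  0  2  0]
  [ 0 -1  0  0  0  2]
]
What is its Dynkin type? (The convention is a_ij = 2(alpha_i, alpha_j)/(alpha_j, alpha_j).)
D6

The matrix has rank 6 with 2's on the diagonal. Reading the off-diagonal entries as Dynkin edges (a single edge where a_ij = a_ji = -1; a double or triple edge where a_ij * a_ji = 2 or 3), the diagram is a chain of 4 nodes with a fork of two nodes at one end (D_6). One simple-root ordering that puts it in standard form is (alpha_3, alpha_1, alpha_4, alpha_2, alpha_5, alpha_6). So the algebra is type D_6, i.e. so(12).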